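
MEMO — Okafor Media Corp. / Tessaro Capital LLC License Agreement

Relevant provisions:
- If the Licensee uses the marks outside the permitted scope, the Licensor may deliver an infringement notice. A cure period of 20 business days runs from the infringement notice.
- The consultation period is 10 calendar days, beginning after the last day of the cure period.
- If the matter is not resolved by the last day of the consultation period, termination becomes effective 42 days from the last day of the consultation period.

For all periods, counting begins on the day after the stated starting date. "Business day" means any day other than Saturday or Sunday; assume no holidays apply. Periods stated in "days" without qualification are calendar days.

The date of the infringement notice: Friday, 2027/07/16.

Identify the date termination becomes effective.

The last day of the cure period: counting 20 business days from Friday, 2027/07/16 (Jul 19, Jul 20, Jul 21, Jul 22, …, Aug 11, Aug 12, Aug 13, skipping weekends) reaches Friday, 2027/08/13.
The last day of the consultation period: 2027/08/13 + 10 days = 2027/08/23.
The date termination becomes effective: 2027/08/23 + 42 days = 2027/10/04.

2027/10/04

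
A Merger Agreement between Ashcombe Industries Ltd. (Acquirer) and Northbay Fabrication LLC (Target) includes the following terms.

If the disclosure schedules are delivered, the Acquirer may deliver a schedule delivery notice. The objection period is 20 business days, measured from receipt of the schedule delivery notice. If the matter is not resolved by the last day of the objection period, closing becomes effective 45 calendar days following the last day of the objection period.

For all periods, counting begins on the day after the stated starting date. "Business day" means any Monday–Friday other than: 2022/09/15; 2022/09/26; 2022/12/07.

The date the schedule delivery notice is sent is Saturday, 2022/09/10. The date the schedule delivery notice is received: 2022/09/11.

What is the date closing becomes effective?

2022/11/25

The last day of the objection period: counting 20 business days from Sunday, 2022/09/11 (Sep 12, Sep 13, Sep 14, Sep 16, …, Oct 7, Oct 10, Oct 11, skipping weekends and the listed holidays on Sep 15, Sep 26) reaches Tuesday, 2022/10/11.
The date closing becomes effective: 2022/10/11 + 45 days = 2022/11/25.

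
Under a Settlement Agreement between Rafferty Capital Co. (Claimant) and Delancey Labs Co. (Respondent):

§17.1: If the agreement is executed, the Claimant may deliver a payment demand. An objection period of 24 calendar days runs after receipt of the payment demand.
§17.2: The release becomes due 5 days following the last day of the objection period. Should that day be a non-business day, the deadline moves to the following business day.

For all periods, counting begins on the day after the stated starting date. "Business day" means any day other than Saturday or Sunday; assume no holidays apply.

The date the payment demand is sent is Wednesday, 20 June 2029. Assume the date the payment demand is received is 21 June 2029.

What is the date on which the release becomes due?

20 July 2029

Adding 24 calendar days to 21 June 2029 gives 15 July 2029, which is the last day of the objection period.
The date on which the release becomes due: 5 calendar days after 15 July 2029 is 20 July 2029. 20 July 2029 is a Friday, so no roll-forward applies.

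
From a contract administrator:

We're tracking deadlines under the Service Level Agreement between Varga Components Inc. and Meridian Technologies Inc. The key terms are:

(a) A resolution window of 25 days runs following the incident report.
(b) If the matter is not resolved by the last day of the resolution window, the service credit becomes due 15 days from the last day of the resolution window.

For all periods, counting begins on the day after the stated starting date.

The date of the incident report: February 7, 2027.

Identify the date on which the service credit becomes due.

The last day of the resolution window: February 7, 2027 + 25 days = March 4, 2027.
The date on which the service credit becomes due: March 4, 2027 + 15 days = March 19, 2027.

March 19, 2027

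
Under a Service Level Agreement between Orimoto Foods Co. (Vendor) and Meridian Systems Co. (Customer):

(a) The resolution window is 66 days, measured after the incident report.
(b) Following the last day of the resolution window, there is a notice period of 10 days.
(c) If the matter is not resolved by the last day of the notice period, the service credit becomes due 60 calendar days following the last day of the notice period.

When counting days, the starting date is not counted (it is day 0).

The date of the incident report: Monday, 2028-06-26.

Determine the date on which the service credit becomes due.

The last day of the resolution window: 66 calendar days after 2028-06-26 is 2028-08-31.
The last day of the notice period: 10 calendar days after 2028-08-31 is 2028-09-10.
The date on which the service credit becomes due: 60 calendar days after 2028-09-10 is 2028-11-09.

2028-11-09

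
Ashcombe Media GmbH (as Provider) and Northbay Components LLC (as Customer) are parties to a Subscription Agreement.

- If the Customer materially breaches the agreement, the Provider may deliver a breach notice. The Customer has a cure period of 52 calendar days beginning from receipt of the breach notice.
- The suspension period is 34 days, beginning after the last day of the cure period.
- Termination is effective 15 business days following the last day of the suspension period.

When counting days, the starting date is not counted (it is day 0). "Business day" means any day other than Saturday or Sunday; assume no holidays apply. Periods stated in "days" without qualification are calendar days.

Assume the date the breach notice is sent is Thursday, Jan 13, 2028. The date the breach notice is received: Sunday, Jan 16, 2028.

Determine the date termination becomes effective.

May 2, 2028

The last day of the cure period: Jan 16, 2028 + 52 days = Mar 8, 2028.
The last day of the suspension period: Mar 8, 2028 + 34 days = Apr 11, 2028.
The date termination becomes effective: 15 business days after Tuesday, Apr 11, 2028, skipping weekends — Apr 12, Apr 13, Apr 14, Apr 17, …, Apr 28, May 1, May 2 — lands on Tuesday, May 2, 2028.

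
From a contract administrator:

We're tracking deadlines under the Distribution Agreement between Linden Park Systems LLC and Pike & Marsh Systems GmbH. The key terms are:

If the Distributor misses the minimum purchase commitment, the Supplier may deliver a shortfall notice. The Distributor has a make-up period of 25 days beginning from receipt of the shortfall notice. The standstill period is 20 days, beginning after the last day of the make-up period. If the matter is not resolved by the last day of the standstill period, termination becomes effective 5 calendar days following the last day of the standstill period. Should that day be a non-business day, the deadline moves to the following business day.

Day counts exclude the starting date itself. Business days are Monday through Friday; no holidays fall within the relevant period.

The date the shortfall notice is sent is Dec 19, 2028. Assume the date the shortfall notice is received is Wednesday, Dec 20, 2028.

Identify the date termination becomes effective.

Feb 8, 2029

Adding 25 calendar days to Dec 20, 2028 gives Jan 14, 2029, which is the last day of the make-up period.
Adding 20 calendar days to Jan 14, 2029 gives Feb 3, 2029, which is the last day of the standstill period.
The date termination becomes effective: 5 calendar days after Feb 3, 2029 is Feb 8, 2029. Feb 8, 2029 is a Thursday, so no roll-forward applies.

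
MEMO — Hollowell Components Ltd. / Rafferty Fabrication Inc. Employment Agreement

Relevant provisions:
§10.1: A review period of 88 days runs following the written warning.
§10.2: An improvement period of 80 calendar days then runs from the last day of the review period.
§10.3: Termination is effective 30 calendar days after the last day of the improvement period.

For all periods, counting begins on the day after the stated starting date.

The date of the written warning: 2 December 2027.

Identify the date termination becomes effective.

The last day of the review period: 2 December 2027 + 88 days = 28 February 2028.
The last day of the improvement period: 28 February 2028 + 80 days = 18 May 2028.
The date termination becomes effective: 18 May 2028 + 30 days = 17 June 2028.

17 June 2028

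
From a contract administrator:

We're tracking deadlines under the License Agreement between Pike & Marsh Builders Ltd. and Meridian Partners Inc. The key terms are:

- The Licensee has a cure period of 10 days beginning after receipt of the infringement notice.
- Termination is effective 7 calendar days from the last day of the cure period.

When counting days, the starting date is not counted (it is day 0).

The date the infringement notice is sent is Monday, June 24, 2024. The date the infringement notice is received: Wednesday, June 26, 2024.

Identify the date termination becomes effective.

Adding 10 calendar days to June 26, 2024 gives July 6, 2024, which is the last day of the cure period.
Adding 7 calendar days to July 6, 2024 gives July 13, 2024, which is the date termination becomes effective.

July 13, 2024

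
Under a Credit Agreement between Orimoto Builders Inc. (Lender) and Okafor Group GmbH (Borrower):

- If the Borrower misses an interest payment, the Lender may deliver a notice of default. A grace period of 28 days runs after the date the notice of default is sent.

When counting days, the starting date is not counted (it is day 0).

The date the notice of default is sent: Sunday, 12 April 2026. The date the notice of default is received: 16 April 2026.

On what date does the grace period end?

10 May 2026

The last day of the grace period: 28 calendar days after 12 April 2026 is 10 May 2026.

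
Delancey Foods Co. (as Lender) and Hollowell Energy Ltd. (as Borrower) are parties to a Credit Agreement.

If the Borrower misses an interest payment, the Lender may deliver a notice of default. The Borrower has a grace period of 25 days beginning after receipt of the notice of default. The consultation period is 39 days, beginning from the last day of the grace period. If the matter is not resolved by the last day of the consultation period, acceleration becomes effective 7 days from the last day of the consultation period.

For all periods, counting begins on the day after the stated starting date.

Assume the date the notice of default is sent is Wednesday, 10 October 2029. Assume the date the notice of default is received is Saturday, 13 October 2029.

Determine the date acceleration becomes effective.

The last day of the grace period: 25 calendar days after 13 October 2029 is 7 November 2029.
Adding 39 calendar days to 7 November 2029 gives 16 December 2029, which is the last day of the consultation period.
Adding 7 calendar days to 16 December 2029 gives 23 December 2029, which is the date acceleration becomes effective.

23 December 2029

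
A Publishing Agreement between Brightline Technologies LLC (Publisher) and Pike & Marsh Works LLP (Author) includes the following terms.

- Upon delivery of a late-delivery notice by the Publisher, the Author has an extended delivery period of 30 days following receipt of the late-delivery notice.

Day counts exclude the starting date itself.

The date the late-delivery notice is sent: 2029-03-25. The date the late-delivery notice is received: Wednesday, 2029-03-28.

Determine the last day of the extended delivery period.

The last day of the extended delivery period: 30 calendar days after 2029-03-28 is 2029-04-27.

2029-04-27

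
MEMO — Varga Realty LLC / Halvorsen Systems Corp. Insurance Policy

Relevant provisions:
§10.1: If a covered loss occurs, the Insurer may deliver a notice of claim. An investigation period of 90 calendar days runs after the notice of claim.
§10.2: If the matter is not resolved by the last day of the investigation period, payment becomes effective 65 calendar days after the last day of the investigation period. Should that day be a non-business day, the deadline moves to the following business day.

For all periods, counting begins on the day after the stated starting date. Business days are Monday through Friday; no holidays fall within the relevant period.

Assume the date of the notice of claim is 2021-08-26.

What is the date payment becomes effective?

Adding 90 calendar days to 2021-08-26 gives 2021-11-24, which is the last day of the investigation period.
Adding 65 calendar days to 2021-11-24 gives 2022-01-28, which is the date payment becomes effective. 2022-01-28 is a Friday, so no roll-forward applies.

2022-01-28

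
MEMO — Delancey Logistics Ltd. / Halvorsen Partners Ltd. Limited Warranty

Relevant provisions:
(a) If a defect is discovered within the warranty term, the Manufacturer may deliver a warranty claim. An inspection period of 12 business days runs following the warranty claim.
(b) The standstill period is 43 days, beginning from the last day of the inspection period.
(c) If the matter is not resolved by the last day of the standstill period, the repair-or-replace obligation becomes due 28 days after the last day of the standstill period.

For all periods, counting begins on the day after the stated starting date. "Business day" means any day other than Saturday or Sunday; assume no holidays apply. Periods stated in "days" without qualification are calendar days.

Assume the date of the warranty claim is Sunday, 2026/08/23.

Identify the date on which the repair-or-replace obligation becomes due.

2026/11/18

From Sunday, 2026/08/23, 12 business days (Aug 24, Aug 25, Aug 26, Aug 27, …, Sep 4, Sep 7, Sep 8, skipping weekends) brings us to Tuesday, 2026/09/08, which is the last day of the inspection period.
Adding 43 calendar days to 2026/09/08 gives 2026/10/21, which is the last day of the standstill period.
Adding 28 calendar days to 2026/10/21 gives 2026/11/18, which is the date on which the repair-or-replace obligation becomes due.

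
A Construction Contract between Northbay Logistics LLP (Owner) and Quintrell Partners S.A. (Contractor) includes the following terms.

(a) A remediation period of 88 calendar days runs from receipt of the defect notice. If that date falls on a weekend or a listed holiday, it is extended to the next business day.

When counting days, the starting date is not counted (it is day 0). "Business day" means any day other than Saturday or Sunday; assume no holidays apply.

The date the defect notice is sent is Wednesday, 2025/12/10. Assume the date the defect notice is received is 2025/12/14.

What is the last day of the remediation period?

Adding 88 calendar days to 2025/12/14 gives 2026/03/12, which is the last day of the remediation period. 2026/03/12 is a Thursday, so no roll-forward applies.

2026/03/12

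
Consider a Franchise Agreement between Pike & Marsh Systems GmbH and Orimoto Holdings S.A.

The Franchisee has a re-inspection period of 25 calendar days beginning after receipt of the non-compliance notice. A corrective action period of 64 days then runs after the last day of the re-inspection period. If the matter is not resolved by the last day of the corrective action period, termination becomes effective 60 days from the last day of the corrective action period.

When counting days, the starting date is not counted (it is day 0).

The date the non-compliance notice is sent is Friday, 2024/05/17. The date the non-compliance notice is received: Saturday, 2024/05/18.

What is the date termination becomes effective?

The last day of the re-inspection period: 2024/05/18 + 25 days = 2024/06/12.
Adding 64 calendar days to 2024/06/12 gives 2024/08/15, which is the last day of the corrective action period.
The date termination becomes effective: 60 calendar days after 2024/08/15 is 2024/10/14.

2024/10/14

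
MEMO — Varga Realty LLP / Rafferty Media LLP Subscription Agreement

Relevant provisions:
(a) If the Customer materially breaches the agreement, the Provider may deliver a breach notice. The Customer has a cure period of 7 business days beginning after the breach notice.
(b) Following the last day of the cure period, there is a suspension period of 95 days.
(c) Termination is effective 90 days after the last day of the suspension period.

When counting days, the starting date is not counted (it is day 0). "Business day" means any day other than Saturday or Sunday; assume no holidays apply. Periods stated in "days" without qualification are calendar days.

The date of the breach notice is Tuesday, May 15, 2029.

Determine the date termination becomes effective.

The last day of the cure period: counting 7 business days from Tuesday, May 15, 2029 (May 16, May 17, May 18, May 21, May 22, May 23, May 24, skipping weekends) reaches Thursday, May 24, 2029.
The last day of the suspension period: 95 calendar days after May 24, 2029 is August 27, 2029.
Adding 90 calendar days to August 27, 2029 gives November 25, 2029, which is the date termination becomes effective.

November 25, 2029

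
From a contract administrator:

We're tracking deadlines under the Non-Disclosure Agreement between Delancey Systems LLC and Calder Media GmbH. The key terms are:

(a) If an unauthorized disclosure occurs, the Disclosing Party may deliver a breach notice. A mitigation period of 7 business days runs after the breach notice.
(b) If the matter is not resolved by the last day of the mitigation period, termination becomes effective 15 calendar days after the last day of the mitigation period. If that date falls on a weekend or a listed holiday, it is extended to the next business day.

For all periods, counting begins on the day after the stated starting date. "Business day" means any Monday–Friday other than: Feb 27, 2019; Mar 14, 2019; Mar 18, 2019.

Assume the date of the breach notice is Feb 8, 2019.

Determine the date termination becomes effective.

The last day of the mitigation period: counting 7 business days from Friday, Feb 8, 2019 (Feb 11, Feb 12, Feb 13, Feb 14, Feb 15, Feb 18, Feb 19, skipping weekends) reaches Tuesday, Feb 19, 2019.
Adding 15 calendar days to Feb 19, 2019 gives Mar 6, 2019, which is the date termination becomes effective. Mar 6, 2019 is a Wednesday and is not a listed holiday, so no roll-forward applies.

Mar 6, 2019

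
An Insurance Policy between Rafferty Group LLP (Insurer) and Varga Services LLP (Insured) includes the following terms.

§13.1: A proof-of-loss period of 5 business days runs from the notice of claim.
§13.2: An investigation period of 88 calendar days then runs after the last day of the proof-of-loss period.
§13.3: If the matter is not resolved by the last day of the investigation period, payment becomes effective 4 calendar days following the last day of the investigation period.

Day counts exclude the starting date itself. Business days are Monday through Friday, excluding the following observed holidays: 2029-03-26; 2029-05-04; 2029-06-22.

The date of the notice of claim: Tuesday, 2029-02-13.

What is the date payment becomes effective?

2029-05-23

The last day of the proof-of-loss period: counting 5 business days from Tuesday, 2029-02-13 (Feb 14, Feb 15, Feb 16, Feb 19, Feb 20, skipping weekends) reaches Tuesday, 2029-02-20.
The last day of the investigation period: 88 calendar days after 2029-02-20 is 2029-05-19.
The date payment becomes effective: 2029-05-19 + 4 days = 2029-05-23.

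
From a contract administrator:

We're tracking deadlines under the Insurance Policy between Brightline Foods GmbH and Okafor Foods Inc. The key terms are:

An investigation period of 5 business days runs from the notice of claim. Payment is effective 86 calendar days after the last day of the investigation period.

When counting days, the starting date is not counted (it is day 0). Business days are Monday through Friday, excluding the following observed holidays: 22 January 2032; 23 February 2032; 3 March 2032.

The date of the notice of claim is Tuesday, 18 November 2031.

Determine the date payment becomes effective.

The last day of the investigation period: 5 business days after Tuesday, 18 November 2031, skipping weekends — Nov 19, Nov 20, Nov 21, Nov 24, Nov 25 — lands on Tuesday, 25 November 2031.
The date payment becomes effective: 25 November 2031 + 86 days = 19 February 2032.

19 February 2032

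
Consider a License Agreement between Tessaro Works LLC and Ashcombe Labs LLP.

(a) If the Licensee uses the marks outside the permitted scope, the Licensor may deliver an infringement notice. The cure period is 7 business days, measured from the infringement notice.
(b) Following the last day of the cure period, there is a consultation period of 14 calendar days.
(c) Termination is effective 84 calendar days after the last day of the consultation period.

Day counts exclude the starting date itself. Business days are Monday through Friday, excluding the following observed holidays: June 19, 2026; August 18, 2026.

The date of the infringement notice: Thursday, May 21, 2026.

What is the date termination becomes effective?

The last day of the cure period: counting 7 business days from Thursday, May 21, 2026 (May 22, May 25, May 26, May 27, May 28, May 29, Jun 1, skipping weekends) reaches Monday, June 1, 2026.
The last day of the consultation period: 14 calendar days after June 1, 2026 is June 15, 2026.
Adding 84 calendar days to June 15, 2026 gives September 7, 2026, which is the date termination becomes effective.

September 7, 2026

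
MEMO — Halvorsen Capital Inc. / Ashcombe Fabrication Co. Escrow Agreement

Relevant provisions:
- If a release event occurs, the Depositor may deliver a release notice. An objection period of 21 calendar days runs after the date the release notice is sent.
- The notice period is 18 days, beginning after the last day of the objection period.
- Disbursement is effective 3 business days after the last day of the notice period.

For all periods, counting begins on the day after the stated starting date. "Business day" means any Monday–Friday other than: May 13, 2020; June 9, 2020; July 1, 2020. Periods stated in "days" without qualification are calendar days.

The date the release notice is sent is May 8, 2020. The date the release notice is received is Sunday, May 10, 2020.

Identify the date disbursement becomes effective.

The last day of the objection period: 21 calendar days after May 8, 2020 is May 29, 2020.
The last day of the notice period: 18 calendar days after May 29, 2020 is June 16, 2020.
The date disbursement becomes effective: counting 3 business days from Tuesday, June 16, 2020 (Jun 17, Jun 18, Jun 19, skipping weekends) reaches Friday, June 19, 2020.

June 19, 2020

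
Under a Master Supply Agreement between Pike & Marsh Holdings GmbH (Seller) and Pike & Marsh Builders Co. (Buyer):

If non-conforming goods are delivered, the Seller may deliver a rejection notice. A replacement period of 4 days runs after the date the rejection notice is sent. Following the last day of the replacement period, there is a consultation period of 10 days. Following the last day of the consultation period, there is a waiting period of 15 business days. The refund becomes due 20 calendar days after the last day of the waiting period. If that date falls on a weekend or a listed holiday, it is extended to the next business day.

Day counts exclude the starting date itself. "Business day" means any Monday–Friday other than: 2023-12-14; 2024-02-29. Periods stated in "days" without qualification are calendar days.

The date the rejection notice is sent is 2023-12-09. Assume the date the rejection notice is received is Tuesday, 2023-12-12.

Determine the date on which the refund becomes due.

2024-02-01

The last day of the replacement period: 2023-12-09 + 4 days = 2023-12-13.
Adding 10 calendar days to 2023-12-13 gives 2023-12-23, which is the last day of the consultation period.
The last day of the waiting period: counting 15 business days from Saturday, 2023-12-23 (Dec 25, Dec 26, Dec 27, Dec 28, …, Jan 10, Jan 11, Jan 12, skipping weekends) reaches Friday, 2024-01-12.
Adding 20 calendar days to 2024-01-12 gives 2024-02-01, which is the date on which the refund becomes due. 2024-02-01 is a Thursday and is not a listed holiday, so no roll-forward applies.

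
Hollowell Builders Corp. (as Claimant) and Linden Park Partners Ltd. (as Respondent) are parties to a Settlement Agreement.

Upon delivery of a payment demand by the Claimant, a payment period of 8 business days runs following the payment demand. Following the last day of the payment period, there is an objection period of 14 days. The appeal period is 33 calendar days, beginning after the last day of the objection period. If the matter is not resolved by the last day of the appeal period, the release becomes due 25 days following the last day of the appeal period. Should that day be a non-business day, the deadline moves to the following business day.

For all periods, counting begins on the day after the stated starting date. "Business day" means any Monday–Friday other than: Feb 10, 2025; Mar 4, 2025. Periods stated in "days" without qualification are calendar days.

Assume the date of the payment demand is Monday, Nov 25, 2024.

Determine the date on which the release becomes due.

The last day of the payment period: 8 business days after Monday, Nov 25, 2024, skipping weekends — Nov 26, Nov 27, Nov 28, Nov 29, Dec 2, Dec 3, Dec 4, Dec 5 — lands on Thursday, Dec 5, 2024.
The last day of the objection period: 14 calendar days after Dec 5, 2024 is Dec 19, 2024.
The last day of the appeal period: 33 calendar days after Dec 19, 2024 is Jan 21, 2025.
The date on which the release becomes due: 25 calendar days after Jan 21, 2025 is Feb 15, 2025. That falls on a Saturday, so it rolls to the next business day, Monday, Feb 17, 2025.

Feb 17, 2025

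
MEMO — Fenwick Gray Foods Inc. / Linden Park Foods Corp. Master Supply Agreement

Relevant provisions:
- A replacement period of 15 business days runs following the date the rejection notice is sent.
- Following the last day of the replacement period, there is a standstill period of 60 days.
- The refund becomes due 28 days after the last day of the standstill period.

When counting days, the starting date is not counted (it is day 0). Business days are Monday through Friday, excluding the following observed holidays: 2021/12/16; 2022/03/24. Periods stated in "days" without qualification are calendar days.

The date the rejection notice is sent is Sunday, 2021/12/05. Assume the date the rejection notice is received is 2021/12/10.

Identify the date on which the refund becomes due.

2022/03/25

The last day of the replacement period: 15 business days after Sunday, 2021/12/05, skipping weekends and the listed holiday on Dec 16 — Dec 6, Dec 7, Dec 8, Dec 9, …, Dec 23, Dec 24, Dec 27 — lands on Monday, 2021/12/27.
Adding 60 calendar days to 2021/12/27 gives 2022/02/25, which is the last day of the standstill period.
The date on which the refund becomes due: 28 calendar days after 2022/02/25 is 2022/03/25.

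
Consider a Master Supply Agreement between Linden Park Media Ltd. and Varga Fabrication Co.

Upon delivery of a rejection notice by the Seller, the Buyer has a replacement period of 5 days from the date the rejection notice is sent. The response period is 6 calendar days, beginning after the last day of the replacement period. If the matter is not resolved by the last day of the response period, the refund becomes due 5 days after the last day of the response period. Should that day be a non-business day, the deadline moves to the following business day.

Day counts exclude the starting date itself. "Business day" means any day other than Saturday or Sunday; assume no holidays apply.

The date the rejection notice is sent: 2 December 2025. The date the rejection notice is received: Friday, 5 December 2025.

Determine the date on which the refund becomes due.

The last day of the replacement period: 2 December 2025 + 5 days = 7 December 2025.
The last day of the response period: 7 December 2025 + 6 days = 13 December 2025.
Adding 5 calendar days to 13 December 2025 gives 18 December 2025, which is the date on which the refund becomes due. 18 December 2025 is a Thursday, so no roll-forward applies.

18 December 2025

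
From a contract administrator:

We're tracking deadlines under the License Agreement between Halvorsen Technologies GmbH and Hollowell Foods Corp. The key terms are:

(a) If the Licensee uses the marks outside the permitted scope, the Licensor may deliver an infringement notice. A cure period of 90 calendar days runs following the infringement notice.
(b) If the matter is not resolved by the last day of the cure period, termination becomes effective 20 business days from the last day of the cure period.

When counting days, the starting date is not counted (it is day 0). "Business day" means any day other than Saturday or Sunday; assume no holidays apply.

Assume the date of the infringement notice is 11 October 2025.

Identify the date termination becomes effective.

6 February 2026

The last day of the cure period: 11 October 2025 + 90 days = 9 January 2026.
The date termination becomes effective: 20 business days after Friday, 9 January 2026, skipping weekends — Jan 12, Jan 13, Jan 14, Jan 15, …, Feb 4, Feb 5, Feb 6 — lands on Friday, 6 February 2026.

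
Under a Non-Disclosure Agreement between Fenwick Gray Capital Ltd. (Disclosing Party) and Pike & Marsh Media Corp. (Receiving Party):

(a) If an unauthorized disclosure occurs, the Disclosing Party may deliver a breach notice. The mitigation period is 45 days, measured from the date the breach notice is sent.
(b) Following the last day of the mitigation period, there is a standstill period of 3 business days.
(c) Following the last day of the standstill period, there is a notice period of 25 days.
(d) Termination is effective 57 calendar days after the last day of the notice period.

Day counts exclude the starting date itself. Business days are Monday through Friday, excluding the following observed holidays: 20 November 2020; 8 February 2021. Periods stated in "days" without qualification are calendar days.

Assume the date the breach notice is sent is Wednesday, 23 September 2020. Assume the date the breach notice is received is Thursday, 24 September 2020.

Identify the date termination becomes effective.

1 February 2021

The last day of the mitigation period: 23 September 2020 + 45 days = 7 November 2020.
The last day of the standstill period: counting 3 business days from Saturday, 7 November 2020 (Nov 9, Nov 10, Nov 11, skipping weekends) reaches Wednesday, 11 November 2020.
Adding 25 calendar days to 11 November 2020 gives 6 December 2020, which is the last day of the notice period.
The date termination becomes effective: 6 December 2020 + 57 days = 1 February 2021.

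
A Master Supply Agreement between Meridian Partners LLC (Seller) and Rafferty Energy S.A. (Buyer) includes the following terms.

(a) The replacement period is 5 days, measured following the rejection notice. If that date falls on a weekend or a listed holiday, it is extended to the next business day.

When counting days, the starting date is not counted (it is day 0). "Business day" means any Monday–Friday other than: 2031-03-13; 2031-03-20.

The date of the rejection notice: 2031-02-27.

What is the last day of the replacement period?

The last day of the replacement period: 5 calendar days after 2031-02-27 is 2031-03-04. 2031-03-04 is a Tuesday and is not a listed holiday, so no roll-forward applies.

2031-03-04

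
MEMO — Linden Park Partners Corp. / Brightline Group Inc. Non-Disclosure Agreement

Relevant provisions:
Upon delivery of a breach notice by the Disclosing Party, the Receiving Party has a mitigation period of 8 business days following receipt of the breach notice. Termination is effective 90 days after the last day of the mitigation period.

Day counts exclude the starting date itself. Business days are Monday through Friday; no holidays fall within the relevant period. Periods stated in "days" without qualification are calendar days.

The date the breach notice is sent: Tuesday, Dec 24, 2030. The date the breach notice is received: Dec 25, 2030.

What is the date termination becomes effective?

The last day of the mitigation period: counting 8 business days from Wednesday, Dec 25, 2030 (Dec 26, Dec 27, Dec 30, Dec 31, Jan 1, Jan 2, Jan 3, Jan 6, skipping weekends) reaches Monday, Jan 6, 2031.
Adding 90 calendar days to Jan 6, 2031 gives Apr 6, 2031, which is the date termination becomes effective.

Apr 6, 2031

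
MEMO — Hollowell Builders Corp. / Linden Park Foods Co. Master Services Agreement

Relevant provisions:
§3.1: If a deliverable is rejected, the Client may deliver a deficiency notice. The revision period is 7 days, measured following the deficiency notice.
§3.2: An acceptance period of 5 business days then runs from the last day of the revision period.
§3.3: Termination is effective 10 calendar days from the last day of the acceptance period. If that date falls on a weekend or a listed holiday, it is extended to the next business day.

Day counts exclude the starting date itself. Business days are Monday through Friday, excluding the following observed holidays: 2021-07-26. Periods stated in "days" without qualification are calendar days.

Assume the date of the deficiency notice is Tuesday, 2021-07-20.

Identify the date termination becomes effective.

Adding 7 calendar days to 2021-07-20 gives 2021-07-27, which is the last day of the revision period.
From Tuesday, 2021-07-27, 5 business days (Jul 28, Jul 29, Jul 30, Aug 2, Aug 3, skipping weekends) brings us to Tuesday, 2021-08-03, which is the last day of the acceptance period.
Adding 10 calendar days to 2021-08-03 gives 2021-08-13, which is the date termination becomes effective. 2021-08-13 is a Friday and is not a listed holiday, so no roll-forward applies.

2021-08-13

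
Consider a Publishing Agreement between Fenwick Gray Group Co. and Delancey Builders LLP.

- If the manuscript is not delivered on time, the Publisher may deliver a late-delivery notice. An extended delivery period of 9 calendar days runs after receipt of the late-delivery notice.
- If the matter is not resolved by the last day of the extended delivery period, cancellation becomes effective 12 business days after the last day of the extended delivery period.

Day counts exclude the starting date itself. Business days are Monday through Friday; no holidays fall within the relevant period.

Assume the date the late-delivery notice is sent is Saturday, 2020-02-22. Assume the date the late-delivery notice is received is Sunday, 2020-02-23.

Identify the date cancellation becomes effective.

The last day of the extended delivery period: 2020-02-23 + 9 days = 2020-03-03.
The date cancellation becomes effective: 12 business days after Tuesday, 2020-03-03, skipping weekends — Mar 4, Mar 5, Mar 6, Mar 9, …, Mar 17, Mar 18, Mar 19 — lands on Thursday, 2020-03-19.

2020-03-19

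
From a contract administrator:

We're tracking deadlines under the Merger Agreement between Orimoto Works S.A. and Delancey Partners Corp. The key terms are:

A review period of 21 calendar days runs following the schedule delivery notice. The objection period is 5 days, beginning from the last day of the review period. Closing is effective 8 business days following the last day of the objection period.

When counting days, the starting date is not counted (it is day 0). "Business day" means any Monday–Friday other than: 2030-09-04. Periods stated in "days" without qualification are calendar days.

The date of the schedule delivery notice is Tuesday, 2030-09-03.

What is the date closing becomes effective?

2030-10-09

Adding 21 calendar days to 2030-09-03 gives 2030-09-24, which is the last day of the review period.
The last day of the objection period: 2030-09-24 + 5 days = 2030-09-29.
The date closing becomes effective: 8 business days after Sunday, 2030-09-29, skipping weekends — Sep 30, Oct 1, Oct 2, Oct 3, Oct 4, Oct 7, Oct 8, Oct 9 — lands on Wednesday, 2030-10-09.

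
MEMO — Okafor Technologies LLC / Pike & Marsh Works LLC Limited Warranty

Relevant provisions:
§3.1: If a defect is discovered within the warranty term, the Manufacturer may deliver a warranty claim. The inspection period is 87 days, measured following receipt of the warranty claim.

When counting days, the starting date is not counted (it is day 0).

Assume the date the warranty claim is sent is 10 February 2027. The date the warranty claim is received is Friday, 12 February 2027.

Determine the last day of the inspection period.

The last day of the inspection period: 87 calendar days after 12 February 2027 is 10 May 2027.

10 May 2027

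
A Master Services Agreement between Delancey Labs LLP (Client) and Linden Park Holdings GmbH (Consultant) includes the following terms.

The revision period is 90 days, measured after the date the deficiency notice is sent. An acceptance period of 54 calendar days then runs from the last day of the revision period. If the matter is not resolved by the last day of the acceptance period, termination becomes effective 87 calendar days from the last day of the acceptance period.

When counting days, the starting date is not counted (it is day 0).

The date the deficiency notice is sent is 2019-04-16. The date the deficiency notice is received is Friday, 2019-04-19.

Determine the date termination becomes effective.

2019-12-03

Adding 90 calendar days to 2019-04-16 gives 2019-07-15, which is the last day of the revision period.
The last day of the acceptance period: 2019-07-15 + 54 days = 2019-09-07.
The date termination becomes effective: 87 calendar days after 2019-09-07 is 2019-12-03.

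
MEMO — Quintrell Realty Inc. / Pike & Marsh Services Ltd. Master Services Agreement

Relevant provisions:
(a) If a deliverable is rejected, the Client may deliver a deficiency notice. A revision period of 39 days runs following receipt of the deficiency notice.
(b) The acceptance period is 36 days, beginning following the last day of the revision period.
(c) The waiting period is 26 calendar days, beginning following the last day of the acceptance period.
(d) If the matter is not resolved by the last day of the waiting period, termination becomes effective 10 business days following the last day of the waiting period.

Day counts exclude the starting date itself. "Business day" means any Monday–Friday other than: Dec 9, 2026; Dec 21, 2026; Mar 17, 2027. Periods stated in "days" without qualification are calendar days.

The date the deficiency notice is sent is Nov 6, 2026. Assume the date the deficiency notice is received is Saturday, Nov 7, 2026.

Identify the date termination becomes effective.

Adding 39 calendar days to Nov 7, 2026 gives Dec 16, 2026, which is the last day of the revision period.
The last day of the acceptance period: Dec 16, 2026 + 36 days = Jan 21, 2027.
The last day of the waiting period: Jan 21, 2027 + 26 days = Feb 16, 2027.
The date termination becomes effective: counting 10 business days from Tuesday, Feb 16, 2027 (Feb 17, Feb 18, Feb 19, Feb 22, Feb 23, Feb 24, Feb 25, Feb 26, Mar 1, Mar 2, skipping weekends) reaches Tuesday, Mar 2, 2027.

Mar 2, 2027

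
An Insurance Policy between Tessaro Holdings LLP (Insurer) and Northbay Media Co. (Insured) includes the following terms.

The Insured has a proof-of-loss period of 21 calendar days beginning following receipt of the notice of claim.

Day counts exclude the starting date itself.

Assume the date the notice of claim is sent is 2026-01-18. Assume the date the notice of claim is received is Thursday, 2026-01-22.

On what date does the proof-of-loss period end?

The last day of the proof-of-loss period: 2026-01-22 + 21 days = 2026-02-12.

2026-02-12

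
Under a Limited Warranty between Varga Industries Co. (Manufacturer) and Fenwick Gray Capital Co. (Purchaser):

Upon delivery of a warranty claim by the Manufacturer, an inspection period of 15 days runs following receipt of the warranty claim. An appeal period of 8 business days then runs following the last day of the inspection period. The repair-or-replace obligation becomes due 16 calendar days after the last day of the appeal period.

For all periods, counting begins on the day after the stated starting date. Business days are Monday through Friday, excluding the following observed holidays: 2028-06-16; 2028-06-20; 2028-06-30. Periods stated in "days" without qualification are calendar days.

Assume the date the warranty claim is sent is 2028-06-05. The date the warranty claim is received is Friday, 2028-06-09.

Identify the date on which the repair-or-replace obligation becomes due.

2028-07-22

The last day of the inspection period: 2028-06-09 + 15 days = 2028-06-24.
The last day of the appeal period: counting 8 business days from Saturday, 2028-06-24 (Jun 26, Jun 27, Jun 28, Jun 29, Jul 3, Jul 4, Jul 5, Jul 6, skipping weekends and the listed holiday on Jun 30) reaches Thursday, 2028-07-06.
Adding 16 calendar days to 2028-07-06 gives 2028-07-22, which is the date on which the repair-or-replace obligation becomes due.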